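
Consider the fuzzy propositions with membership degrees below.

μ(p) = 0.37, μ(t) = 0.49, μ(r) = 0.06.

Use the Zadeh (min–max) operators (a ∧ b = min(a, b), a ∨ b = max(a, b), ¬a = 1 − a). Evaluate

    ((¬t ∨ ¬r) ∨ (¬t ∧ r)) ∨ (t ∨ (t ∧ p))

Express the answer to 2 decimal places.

¬t = 1 − 0.49 = 0.51
¬r = 1 − 0.06 = 0.94
¬t ∨ ¬r = max(a, b) on (0.51, 0.94) = 0.94
¬t = 1 − 0.49 = 0.51
¬t ∧ r = min(a, b) on (0.51, 0.06) = 0.06
(¬t ∨ ¬r) ∨ (¬t ∧ r) = max(a, b) on (0.94, 0.06) = 0.94
t ∧ p = min(a, b) on (0.49, 0.37) = 0.37
t ∨ (t ∧ p) = max(a, b) on (0.49, 0.37) = 0.49
((¬t ∨ ¬r) ∨ (¬t ∧ r)) ∨ (t ∨ (t ∧ p)) = max(a, b) on (0.94, 0.49) = 0.94

0.94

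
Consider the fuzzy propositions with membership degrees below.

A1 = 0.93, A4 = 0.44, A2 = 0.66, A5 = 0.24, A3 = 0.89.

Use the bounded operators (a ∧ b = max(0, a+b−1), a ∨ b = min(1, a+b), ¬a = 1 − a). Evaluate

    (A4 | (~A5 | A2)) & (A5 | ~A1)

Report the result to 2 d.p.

0.31

~A5 = 1 − 0.24 = 0.76
~A5 | A2 = min(1, a+b) on (0.76, 0.66) = 1.00
A4 | (~A5 | A2) = min(1, a+b) on (0.44, 1.00) = 1.00
~A1 = 1 − 0.93 = 0.07
A5 | ~A1 = min(1, a+b) on (0.24, 0.07) = 0.31
(A4 | (~A5 | A2)) & (A5 | ~A1) = max(0, a+b−1) on (1.00, 0.31) = 0.31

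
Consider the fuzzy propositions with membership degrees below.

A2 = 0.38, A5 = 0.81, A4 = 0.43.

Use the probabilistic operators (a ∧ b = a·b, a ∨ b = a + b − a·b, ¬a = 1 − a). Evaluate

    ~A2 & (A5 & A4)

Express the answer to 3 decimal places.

0.216

~A2 = 1 − 0.3800 = 0.6200
A5 & A4 = a·b on (0.8100, 0.4300) = 0.3483
~A2 & (A5 & A4) = a·b on (0.6200, 0.3483) = 0.2159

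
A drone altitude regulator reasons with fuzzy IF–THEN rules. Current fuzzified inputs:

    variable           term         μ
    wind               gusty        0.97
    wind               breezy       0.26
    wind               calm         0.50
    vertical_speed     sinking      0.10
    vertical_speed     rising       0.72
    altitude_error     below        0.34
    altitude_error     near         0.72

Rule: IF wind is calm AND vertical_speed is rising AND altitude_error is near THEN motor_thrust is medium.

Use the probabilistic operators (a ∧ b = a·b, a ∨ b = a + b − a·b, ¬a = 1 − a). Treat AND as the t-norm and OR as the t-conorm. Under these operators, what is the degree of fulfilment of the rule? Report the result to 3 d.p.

0.259

firing strength: calm=0.50, rising=0.72, near=0.72; AND[a·b] → w = 0.2592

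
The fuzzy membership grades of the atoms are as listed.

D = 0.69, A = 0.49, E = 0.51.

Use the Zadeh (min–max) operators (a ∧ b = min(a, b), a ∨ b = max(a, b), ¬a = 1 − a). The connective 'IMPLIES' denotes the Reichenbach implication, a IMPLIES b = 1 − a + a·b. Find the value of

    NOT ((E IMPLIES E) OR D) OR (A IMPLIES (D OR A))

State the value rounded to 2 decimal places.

E IMPLIES E  [Reichenbach: 1 − a + a·b] with a=0.51, b=0.51 → 0.75
(E IMPLIES E) OR D = max(a, b) on (0.75, 0.69) = 0.75
NOT ((E IMPLIES E) OR D) = 1 − 0.75 = 0.25
D OR A = max(a, b) on (0.69, 0.49) = 0.69
A IMPLIES (D OR A)  [Reichenbach: 1 − a + a·b] with a=0.49, b=0.69 → 0.85
NOT ((E IMPLIES E) OR D) OR (A IMPLIES (D OR A)) = max(a, b) on (0.25, 0.85) = 0.85

0.85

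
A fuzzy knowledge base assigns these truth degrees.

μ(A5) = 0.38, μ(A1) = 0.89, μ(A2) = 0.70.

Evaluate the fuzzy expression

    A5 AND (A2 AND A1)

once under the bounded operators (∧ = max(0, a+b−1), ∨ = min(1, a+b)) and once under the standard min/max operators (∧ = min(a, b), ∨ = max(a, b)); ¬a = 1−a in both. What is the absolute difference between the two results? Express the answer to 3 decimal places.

0.380

Under bounded:
  A2 AND A1 = max(0, a+b−1) on (0.70, 0.89) = 0.59
  A5 AND (A2 AND A1) = max(0, a+b−1) on (0.38, 0.59) = 0.00
  → value = 0.0000
Under standard min/max:
  A2 AND A1 = min(a, b) on (0.70, 0.89) = 0.70
  A5 AND (A2 AND A1) = min(a, b) on (0.38, 0.70) = 0.38
  → value = 0.3800
|0.0000 − 0.3800| = 0.380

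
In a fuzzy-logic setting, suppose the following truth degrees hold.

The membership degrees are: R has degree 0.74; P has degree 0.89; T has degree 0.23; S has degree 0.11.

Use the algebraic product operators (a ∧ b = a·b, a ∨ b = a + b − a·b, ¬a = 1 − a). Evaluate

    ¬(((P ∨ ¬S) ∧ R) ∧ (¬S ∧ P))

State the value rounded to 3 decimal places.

0.421

¬S = 1 − 0.1100 = 0.8900
P ∨ ¬S = a + b − a·b on (0.8900, 0.8900) = 0.9879
(P ∨ ¬S) ∧ R = a·b on (0.9879, 0.7400) = 0.7310
¬S = 1 − 0.1100 = 0.8900
¬S ∧ P = a·b on (0.8900, 0.8900) = 0.7921
((P ∨ ¬S) ∧ R) ∧ (¬S ∧ P) = a·b on (0.7310, 0.7921) = 0.5791
¬(((P ∨ ¬S) ∧ R) ∧ (¬S ∧ P)) = 1 − 0.5791 = 0.4209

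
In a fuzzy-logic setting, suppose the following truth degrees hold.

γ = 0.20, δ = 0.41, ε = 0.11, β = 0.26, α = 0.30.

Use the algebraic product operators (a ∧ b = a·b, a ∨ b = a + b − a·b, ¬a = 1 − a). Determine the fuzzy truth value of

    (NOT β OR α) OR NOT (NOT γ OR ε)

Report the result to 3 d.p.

0.850

NOT β = 1 − 0.2600 = 0.7400
NOT β OR α = a + b − a·b on (0.7400, 0.3000) = 0.8180
NOT γ = 1 − 0.2000 = 0.8000
NOT γ OR ε = a + b − a·b on (0.8000, 0.1100) = 0.8220
NOT (NOT γ OR ε) = 1 − 0.8220 = 0.1780
(NOT β OR α) OR NOT (NOT γ OR ε) = a + b − a·b on (0.8180, 0.1780) = 0.8504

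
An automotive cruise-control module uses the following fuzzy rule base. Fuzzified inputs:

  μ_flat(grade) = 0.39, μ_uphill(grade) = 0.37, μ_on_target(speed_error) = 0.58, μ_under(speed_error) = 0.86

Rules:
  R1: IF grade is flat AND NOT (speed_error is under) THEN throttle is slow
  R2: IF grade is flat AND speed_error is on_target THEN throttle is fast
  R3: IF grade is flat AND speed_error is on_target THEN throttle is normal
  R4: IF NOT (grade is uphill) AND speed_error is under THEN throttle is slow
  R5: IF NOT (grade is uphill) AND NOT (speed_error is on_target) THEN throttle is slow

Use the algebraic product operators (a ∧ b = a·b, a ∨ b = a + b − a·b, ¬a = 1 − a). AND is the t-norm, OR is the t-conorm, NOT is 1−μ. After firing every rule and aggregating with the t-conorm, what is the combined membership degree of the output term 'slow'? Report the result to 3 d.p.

0.681

R1: flat=0.39, ¬under=1−0.86=0.14; AND[a·b] → w = 0.0546
R2: flat=0.39, on_target=0.58; AND[a·b] → w = 0.2262
R3: flat=0.39, on_target=0.58; AND[a·b] → w = 0.2262
R4: ¬uphill=1−0.37=0.63, under=0.86; AND[a·b] → w = 0.5418
R5: ¬uphill=1−0.37=0.63, ¬on_target=1−0.58=0.42; AND[a·b] → w = 0.2646
Rules with consequent 'slow': {R1, R4, R5} → strengths 0.0546, 0.5418, 0.2646
Aggregate via t-conorm [a + b − a·b]: 0.6814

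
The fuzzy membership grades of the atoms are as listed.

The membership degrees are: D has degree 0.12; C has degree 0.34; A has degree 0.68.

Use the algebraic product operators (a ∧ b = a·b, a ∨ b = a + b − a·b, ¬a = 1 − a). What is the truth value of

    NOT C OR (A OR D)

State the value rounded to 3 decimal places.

NOT C = 1 − 0.3400 = 0.6600
A OR D = a + b − a·b on (0.6800, 0.1200) = 0.7184
NOT C OR (A OR D) = a + b − a·b on (0.6600, 0.7184) = 0.9043

0.904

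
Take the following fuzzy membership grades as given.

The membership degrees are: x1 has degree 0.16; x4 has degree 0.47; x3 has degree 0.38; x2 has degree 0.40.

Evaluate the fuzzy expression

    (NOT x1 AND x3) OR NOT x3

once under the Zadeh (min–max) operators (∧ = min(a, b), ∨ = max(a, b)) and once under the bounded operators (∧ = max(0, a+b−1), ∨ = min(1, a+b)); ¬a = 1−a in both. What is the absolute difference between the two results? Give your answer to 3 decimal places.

0.220

Under Zadeh (min–max):
  NOT x1 = 1 − 0.16 = 0.84
  NOT x1 AND x3 = min(a, b) on (0.84, 0.38) = 0.38
  NOT x3 = 1 − 0.38 = 0.62
  (NOT x1 AND x3) OR NOT x3 = max(a, b) on (0.38, 0.62) = 0.62
  → value = 0.6200
Under bounded:
  NOT x1 = 1 − 0.16 = 0.84
  NOT x1 AND x3 = max(0, a+b−1) on (0.84, 0.38) = 0.22
  NOT x3 = 1 − 0.38 = 0.62
  (NOT x1 AND x3) OR NOT x3 = min(1, a+b) on (0.22, 0.62) = 0.84
  → value = 0.8400
|0.6200 − 0.8400| = 0.220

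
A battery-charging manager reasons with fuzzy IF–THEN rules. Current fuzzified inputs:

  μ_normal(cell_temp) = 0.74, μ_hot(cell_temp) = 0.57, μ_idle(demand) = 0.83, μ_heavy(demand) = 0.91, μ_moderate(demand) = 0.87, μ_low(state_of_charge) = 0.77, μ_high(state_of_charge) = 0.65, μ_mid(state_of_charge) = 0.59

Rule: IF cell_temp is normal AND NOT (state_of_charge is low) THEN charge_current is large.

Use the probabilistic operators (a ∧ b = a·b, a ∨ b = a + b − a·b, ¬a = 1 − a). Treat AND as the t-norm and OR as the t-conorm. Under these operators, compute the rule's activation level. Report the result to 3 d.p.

firing strength: normal=0.74, ¬low=1−0.77=0.23; AND[a·b] → w = 0.1702

0.170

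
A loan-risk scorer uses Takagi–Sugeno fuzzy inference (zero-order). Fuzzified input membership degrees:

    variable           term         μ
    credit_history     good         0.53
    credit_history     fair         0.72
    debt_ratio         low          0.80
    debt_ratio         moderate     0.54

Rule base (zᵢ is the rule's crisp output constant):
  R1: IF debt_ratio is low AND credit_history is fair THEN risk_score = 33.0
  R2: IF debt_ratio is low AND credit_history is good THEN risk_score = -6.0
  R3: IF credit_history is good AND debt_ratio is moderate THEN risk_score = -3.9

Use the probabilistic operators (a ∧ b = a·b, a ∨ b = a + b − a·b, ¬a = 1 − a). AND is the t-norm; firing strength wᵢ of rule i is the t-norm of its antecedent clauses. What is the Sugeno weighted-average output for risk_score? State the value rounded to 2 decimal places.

R1 (z=33.0): low=0.80, fair=0.72; AND[a·b] → w = 0.5760
R2 (z=-6.0): low=0.80, good=0.53; AND[a·b] → w = 0.4240
R3 (z=-3.9): good=0.53, moderate=0.54; AND[a·b] → w = 0.2862
Weighted average = (0.5760·33.0 + 0.4240·-6.0 + 0.2862·-3.9) / (0.5760 + 0.4240 + 0.2862)
  = 15.3478 / 1.2862 = 11.93

11.93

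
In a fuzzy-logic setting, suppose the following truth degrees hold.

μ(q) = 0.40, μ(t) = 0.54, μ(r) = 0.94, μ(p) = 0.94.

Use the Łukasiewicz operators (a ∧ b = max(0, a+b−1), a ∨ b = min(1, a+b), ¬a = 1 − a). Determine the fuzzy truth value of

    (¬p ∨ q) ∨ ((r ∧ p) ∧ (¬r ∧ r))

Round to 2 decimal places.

0.46

¬p = 1 − 0.94 = 0.06
¬p ∨ q = min(1, a+b) on (0.06, 0.40) = 0.46
r ∧ p = max(0, a+b−1) on (0.94, 0.94) = 0.88
¬r = 1 − 0.94 = 0.06
¬r ∧ r = max(0, a+b−1) on (0.06, 0.94) = 0.00
(r ∧ p) ∧ (¬r ∧ r) = max(0, a+b−1) on (0.88, 0.00) = 0.00
(¬p ∨ q) ∨ ((r ∧ p) ∧ (¬r ∧ r)) = min(1, a+b) on (0.46, 0.00) = 0.46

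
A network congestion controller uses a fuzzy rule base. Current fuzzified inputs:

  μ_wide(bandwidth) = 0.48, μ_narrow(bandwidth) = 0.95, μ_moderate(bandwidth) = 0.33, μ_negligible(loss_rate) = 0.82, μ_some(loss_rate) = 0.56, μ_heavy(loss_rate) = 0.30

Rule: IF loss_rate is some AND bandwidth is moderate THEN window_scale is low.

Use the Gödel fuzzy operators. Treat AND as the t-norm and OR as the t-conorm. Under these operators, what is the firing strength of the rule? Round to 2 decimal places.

firing strength: some=0.56, moderate=0.33; AND[min(a, b)] → w = 0.33

0.33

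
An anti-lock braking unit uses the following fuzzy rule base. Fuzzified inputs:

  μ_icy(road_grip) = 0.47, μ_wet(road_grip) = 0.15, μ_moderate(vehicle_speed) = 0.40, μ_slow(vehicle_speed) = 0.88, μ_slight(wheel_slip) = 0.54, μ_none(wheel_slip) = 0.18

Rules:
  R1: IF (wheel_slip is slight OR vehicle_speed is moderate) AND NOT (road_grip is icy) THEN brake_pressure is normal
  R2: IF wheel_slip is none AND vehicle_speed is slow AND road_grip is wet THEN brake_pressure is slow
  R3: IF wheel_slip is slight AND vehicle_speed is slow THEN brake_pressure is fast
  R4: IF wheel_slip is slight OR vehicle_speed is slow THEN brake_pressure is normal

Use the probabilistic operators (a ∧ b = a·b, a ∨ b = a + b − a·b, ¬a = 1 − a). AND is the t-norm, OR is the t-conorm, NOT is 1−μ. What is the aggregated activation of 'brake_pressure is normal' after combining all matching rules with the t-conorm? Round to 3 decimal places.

0.966

R1: (slight=0.54 OR moderate=0.40) = 0.7240; AND[a·b] with ¬icy=1−0.47=0.53 → w = 0.3837
R2: none=0.18, slow=0.88, wet=0.15; AND[a·b] → w = 0.0238
R3: slight=0.54, slow=0.88; AND[a·b] → w = 0.4752
R4: slight=0.54, slow=0.88; OR[a + b − a·b] → w = 0.9448
Rules with consequent 'normal': {R1, R4} → strengths 0.3837, 0.9448
Aggregate via t-conorm [a + b − a·b]: 0.9660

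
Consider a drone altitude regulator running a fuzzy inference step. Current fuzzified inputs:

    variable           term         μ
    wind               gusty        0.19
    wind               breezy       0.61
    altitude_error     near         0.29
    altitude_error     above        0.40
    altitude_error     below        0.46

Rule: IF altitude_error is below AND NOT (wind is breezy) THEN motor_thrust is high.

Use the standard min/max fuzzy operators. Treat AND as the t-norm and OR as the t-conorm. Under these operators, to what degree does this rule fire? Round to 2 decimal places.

firing strength: below=0.46, ¬breezy=1−0.61=0.39; AND[min(a, b)] → w = 0.39

0.39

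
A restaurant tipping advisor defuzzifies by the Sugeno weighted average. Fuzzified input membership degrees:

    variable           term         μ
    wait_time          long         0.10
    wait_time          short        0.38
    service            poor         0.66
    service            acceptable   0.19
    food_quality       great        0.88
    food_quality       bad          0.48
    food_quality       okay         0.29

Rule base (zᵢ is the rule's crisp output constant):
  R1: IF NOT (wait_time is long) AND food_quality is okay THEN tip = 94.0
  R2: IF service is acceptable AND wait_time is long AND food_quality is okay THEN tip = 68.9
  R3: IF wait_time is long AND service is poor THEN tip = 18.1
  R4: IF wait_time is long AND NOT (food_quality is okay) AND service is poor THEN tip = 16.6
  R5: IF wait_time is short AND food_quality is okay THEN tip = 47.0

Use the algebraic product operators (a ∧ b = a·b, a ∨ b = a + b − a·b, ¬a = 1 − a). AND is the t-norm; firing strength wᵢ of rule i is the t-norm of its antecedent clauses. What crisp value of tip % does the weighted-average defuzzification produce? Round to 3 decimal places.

R1 (z=94.0): ¬long=1−0.10=0.90, okay=0.29; AND[a·b] → w = 0.2610
R2 (z=68.9): acceptable=0.19, long=0.10, okay=0.29; AND[a·b] → w = 0.0055
R3 (z=18.1): long=0.10, poor=0.66; AND[a·b] → w = 0.0660
R4 (z=16.6): long=0.10, ¬okay=1−0.29=0.71, poor=0.66; AND[a·b] → w = 0.0469
R5 (z=47.0): short=0.38, okay=0.29; AND[a·b] → w = 0.1102
Weighted average = (0.2610·94.0 + 0.0055·68.9 + 0.0660·18.1 + 0.0469·16.6 + 0.1102·47.0) / (0.2610 + 0.0055 + 0.0660 + 0.0469 + 0.1102)
  = 32.0655 / 0.4896 = 65.497

65.497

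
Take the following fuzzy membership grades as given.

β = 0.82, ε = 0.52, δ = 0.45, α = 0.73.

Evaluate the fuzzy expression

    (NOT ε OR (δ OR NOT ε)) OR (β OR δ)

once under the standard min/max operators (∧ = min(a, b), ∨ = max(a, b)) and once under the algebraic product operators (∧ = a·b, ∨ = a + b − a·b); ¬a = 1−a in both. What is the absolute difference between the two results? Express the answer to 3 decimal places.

0.165

Under standard min/max:
  NOT ε = 1 − 0.52 = 0.48
  NOT ε = 1 − 0.52 = 0.48
  δ OR NOT ε = max(a, b) on (0.45, 0.48) = 0.48
  NOT ε OR (δ OR NOT ε) = max(a, b) on (0.48, 0.48) = 0.48
  β OR δ = max(a, b) on (0.82, 0.45) = 0.82
  (NOT ε OR (δ OR NOT ε)) OR (β OR δ) = max(a, b) on (0.48, 0.82) = 0.82
  → value = 0.8200
Under algebraic product:
  NOT ε = 1 − 0.5200 = 0.4800
  NOT ε = 1 − 0.5200 = 0.4800
  δ OR NOT ε = a + b − a·b on (0.4500, 0.4800) = 0.7140
  NOT ε OR (δ OR NOT ε) = a + b − a·b on (0.4800, 0.7140) = 0.8513
  β OR δ = a + b − a·b on (0.8200, 0.4500) = 0.9010
  (NOT ε OR (δ OR NOT ε)) OR (β OR δ) = a + b − a·b on (0.8513, 0.9010) = 0.9853
  → value = 0.9853
|0.8200 − 0.9853| = 0.165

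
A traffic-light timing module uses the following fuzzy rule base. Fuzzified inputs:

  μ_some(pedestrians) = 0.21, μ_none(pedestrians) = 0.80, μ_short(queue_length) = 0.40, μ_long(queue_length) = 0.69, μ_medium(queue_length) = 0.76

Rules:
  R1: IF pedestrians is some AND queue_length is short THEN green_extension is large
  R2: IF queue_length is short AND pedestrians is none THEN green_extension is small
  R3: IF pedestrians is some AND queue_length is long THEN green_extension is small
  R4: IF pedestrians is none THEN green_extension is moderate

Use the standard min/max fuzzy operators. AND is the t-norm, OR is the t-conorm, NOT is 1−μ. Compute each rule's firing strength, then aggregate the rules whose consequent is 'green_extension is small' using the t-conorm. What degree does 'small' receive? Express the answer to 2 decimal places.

R1: some=0.21, short=0.40; AND[min(a, b)] → w = 0.21
R2: short=0.40, none=0.80; AND[min(a, b)] → w = 0.40
R3: some=0.21, long=0.69; AND[min(a, b)] → w = 0.21
R4: none=0.80 → w = 0.80
Rules with consequent 'small': {R2, R3} → strengths 0.40, 0.21
Aggregate via t-conorm [max(a, b)]: 0.40

0.40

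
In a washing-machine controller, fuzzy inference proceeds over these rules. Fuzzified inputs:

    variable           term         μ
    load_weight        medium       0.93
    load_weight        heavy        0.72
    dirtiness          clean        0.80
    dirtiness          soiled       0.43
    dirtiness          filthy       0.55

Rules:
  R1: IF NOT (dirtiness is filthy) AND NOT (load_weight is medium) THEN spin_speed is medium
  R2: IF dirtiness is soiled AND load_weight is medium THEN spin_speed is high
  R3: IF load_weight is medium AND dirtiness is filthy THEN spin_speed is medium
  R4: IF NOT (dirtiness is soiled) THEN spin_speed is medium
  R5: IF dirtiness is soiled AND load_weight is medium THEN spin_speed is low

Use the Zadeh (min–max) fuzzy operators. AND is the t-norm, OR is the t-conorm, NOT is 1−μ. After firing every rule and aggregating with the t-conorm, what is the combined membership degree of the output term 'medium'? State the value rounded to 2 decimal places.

R1: ¬filthy=1−0.55=0.45, ¬medium=1−0.93=0.07; AND[min(a, b)] → w = 0.07
R2: soiled=0.43, medium=0.93; AND[min(a, b)] → w = 0.43
R3: medium=0.93, filthy=0.55; AND[min(a, b)] → w = 0.55
R4: ¬soiled=1−0.43=0.57 → w = 0.57
R5: soiled=0.43, medium=0.93; AND[min(a, b)] → w = 0.43
Rules with consequent 'medium': {R1, R3, R4} → strengths 0.07, 0.55, 0.57
Aggregate via t-conorm [max(a, b)]: 0.57

0.57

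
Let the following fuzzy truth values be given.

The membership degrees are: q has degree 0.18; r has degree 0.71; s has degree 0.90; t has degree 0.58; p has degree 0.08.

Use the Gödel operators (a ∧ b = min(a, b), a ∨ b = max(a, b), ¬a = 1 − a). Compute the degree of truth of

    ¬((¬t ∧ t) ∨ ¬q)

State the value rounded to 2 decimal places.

¬t = 1 − 0.58 = 0.42
¬t ∧ t = min(a, b) on (0.42, 0.58) = 0.42
¬q = 1 − 0.18 = 0.82
(¬t ∧ t) ∨ ¬q = max(a, b) on (0.42, 0.82) = 0.82
¬((¬t ∧ t) ∨ ¬q) = 1 − 0.82 = 0.18

0.18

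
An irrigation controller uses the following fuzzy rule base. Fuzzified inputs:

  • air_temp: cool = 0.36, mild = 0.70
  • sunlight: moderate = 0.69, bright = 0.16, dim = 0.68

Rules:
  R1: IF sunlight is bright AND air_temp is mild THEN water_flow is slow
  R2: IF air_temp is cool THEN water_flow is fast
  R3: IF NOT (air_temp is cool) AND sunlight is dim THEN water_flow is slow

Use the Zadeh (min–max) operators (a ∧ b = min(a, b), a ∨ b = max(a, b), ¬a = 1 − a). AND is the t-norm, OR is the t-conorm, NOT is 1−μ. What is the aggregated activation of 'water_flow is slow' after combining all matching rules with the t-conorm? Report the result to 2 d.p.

R1: bright=0.16, mild=0.70; AND[min(a, b)] → w = 0.16
R2: cool=0.36 → w = 0.36
R3: ¬cool=1−0.36=0.64, dim=0.68; AND[min(a, b)] → w = 0.64
Rules with consequent 'slow': {R1, R3} → strengths 0.16, 0.64
Aggregate via t-conorm [max(a, b)]: 0.64

0.64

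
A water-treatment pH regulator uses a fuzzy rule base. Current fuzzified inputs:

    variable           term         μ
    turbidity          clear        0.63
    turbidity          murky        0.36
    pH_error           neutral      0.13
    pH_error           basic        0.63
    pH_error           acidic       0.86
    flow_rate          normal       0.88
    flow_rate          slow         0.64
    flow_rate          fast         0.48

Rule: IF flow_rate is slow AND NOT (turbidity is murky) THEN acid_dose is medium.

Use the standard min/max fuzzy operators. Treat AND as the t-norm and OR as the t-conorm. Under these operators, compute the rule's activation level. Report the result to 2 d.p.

firing strength: slow=0.64, ¬murky=1−0.36=0.64; AND[min(a, b)] → w = 0.64

0.64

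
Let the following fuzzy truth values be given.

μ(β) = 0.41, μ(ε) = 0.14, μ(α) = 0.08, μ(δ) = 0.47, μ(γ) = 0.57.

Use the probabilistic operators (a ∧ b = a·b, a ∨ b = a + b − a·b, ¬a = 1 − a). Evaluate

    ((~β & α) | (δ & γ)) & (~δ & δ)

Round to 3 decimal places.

~β = 1 − 0.4100 = 0.5900
~β & α = a·b on (0.5900, 0.0800) = 0.0472
δ & γ = a·b on (0.4700, 0.5700) = 0.2679
(~β & α) | (δ & γ) = a + b − a·b on (0.0472, 0.2679) = 0.3025
~δ = 1 − 0.4700 = 0.5300
~δ & δ = a·b on (0.5300, 0.4700) = 0.2491
((~β & α) | (δ & γ)) & (~δ & δ) = a·b on (0.3025, 0.2491) = 0.0753

0.075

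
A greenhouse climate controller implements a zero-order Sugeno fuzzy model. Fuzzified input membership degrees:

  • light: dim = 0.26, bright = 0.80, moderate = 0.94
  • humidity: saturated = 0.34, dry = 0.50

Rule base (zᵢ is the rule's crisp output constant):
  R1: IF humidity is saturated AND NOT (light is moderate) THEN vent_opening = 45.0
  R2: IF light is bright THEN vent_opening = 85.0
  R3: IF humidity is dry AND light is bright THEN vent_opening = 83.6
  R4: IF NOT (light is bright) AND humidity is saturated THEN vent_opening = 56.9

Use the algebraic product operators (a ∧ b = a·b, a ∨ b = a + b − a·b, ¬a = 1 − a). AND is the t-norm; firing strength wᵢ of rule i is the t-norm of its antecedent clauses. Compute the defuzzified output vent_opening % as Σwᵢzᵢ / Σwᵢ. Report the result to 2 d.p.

R1 (z=45.0): saturated=0.34, ¬moderate=1−0.94=0.06; AND[a·b] → w = 0.0204
R2 (z=85.0): bright=0.80 → w = 0.8000
R3 (z=83.6): dry=0.50, bright=0.80; AND[a·b] → w = 0.4000
R4 (z=56.9): ¬bright=1−0.80=0.20, saturated=0.34; AND[a·b] → w = 0.0680
Weighted average = (0.0204·45.0 + 0.8000·85.0 + 0.4000·83.6 + 0.0680·56.9) / (0.0204 + 0.8000 + 0.4000 + 0.0680)
  = 106.2272 / 1.2884 = 82.45

82.45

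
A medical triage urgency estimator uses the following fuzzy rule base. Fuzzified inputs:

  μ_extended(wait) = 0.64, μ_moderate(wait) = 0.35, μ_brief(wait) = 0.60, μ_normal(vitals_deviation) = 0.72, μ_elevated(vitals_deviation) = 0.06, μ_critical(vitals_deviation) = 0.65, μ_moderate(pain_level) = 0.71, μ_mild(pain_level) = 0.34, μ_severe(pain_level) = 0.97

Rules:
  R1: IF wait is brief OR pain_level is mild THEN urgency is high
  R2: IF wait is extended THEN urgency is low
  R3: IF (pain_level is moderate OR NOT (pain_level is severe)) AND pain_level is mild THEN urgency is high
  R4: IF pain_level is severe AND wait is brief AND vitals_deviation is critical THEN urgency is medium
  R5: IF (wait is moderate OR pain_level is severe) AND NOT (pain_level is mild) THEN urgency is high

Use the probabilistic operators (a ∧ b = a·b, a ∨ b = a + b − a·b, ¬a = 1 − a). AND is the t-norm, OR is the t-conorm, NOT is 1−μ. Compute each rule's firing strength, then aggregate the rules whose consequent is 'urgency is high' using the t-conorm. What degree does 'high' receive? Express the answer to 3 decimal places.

0.930

R1: brief=0.60, mild=0.34; OR[a + b − a·b] → w = 0.7360
R2: extended=0.64 → w = 0.6400
R3: (moderate=0.71 OR ¬severe=1−0.97=0.03) = 0.7187; AND[a·b] with mild=0.34 → w = 0.2444
R4: severe=0.97, brief=0.60, critical=0.65; AND[a·b] → w = 0.3783
R5: (moderate=0.35 OR severe=0.97) = 0.9805; AND[a·b] with ¬mild=1−0.34=0.66 → w = 0.6471
Rules with consequent 'high': {R1, R3, R5} → strengths 0.7360, 0.2444, 0.6471
Aggregate via t-conorm [a + b − a·b]: 0.9296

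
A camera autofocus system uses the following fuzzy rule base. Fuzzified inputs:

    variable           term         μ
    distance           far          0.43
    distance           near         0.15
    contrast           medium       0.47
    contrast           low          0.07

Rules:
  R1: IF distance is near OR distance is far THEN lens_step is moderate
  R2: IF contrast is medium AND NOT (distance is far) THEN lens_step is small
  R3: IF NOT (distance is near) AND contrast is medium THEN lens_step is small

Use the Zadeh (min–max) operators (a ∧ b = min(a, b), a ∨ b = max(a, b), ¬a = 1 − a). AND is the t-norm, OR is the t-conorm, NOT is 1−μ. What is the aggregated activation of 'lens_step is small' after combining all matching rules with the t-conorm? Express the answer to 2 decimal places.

R1: near=0.15, far=0.43; OR[max(a, b)] → w = 0.43
R2: medium=0.47, ¬far=1−0.43=0.57; AND[min(a, b)] → w = 0.47
R3: ¬near=1−0.15=0.85, medium=0.47; AND[min(a, b)] → w = 0.47
Rules with consequent 'small': {R2, R3} → strengths 0.47, 0.47
Aggregate via t-conorm [max(a, b)]: 0.47

0.47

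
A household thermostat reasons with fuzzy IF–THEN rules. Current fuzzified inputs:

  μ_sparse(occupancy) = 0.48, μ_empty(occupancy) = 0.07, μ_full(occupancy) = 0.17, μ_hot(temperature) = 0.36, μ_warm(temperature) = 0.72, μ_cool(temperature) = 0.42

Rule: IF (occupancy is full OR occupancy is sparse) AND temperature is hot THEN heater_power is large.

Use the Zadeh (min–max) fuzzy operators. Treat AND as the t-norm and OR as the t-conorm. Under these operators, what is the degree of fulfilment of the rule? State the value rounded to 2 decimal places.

0.36

firing strength: (full=0.17 OR sparse=0.48) = 0.48; AND[min(a, b)] with hot=0.36 → w = 0.36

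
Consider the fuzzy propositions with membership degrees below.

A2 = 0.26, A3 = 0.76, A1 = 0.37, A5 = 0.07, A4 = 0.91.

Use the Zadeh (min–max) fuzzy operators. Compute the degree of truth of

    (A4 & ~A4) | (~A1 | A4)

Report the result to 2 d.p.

0.91

~A4 = 1 − 0.91 = 0.09
A4 & ~A4 = min(a, b) on (0.91, 0.09) = 0.09
~A1 = 1 − 0.37 = 0.63
~A1 | A4 = max(a, b) on (0.63, 0.91) = 0.91
(A4 & ~A4) | (~A1 | A4) = max(a, b) on (0.09, 0.91) = 0.91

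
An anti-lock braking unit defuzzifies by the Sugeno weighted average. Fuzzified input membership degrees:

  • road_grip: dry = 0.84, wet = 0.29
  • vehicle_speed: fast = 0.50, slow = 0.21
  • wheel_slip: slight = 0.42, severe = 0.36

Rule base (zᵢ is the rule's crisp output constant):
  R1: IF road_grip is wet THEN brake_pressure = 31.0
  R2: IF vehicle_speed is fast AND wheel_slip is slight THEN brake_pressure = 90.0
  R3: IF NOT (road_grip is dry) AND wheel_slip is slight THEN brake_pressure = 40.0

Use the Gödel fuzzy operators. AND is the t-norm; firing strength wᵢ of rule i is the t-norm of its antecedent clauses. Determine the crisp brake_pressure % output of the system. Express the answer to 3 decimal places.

61.138

R1 (z=31.0): wet=0.29 → w = 0.29
R2 (z=90.0): fast=0.50, slight=0.42; AND[min(a, b)] → w = 0.42
R3 (z=40.0): ¬dry=1−0.84=0.16, slight=0.42; AND[min(a, b)] → w = 0.16
Weighted average = (0.29·31.0 + 0.42·90.0 + 0.16·40.0) / (0.29 + 0.42 + 0.16)
  = 53.1900 / 0.8700 = 61.138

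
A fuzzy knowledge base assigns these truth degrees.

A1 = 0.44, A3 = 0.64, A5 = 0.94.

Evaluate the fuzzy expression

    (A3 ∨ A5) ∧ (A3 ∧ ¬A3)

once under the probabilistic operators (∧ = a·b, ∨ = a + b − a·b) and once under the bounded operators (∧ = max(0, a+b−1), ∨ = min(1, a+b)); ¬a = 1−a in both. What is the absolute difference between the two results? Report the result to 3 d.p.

0.225

Under probabilistic:
  A3 ∨ A5 = a + b − a·b on (0.6400, 0.9400) = 0.9784
  ¬A3 = 1 − 0.6400 = 0.3600
  A3 ∧ ¬A3 = a·b on (0.6400, 0.3600) = 0.2304
  (A3 ∨ A5) ∧ (A3 ∧ ¬A3) = a·b on (0.9784, 0.2304) = 0.2254
  → value = 0.2254
Under bounded:
  A3 ∨ A5 = min(1, a+b) on (0.64, 0.94) = 1.00
  ¬A3 = 1 − 0.64 = 0.36
  A3 ∧ ¬A3 = max(0, a+b−1) on (0.64, 0.36) = 0.00
  (A3 ∨ A5) ∧ (A3 ∧ ¬A3) = max(0, a+b−1) on (1.00, 0.00) = 0.00
  → value = 0.0000
|0.2254 − 0.0000| = 0.225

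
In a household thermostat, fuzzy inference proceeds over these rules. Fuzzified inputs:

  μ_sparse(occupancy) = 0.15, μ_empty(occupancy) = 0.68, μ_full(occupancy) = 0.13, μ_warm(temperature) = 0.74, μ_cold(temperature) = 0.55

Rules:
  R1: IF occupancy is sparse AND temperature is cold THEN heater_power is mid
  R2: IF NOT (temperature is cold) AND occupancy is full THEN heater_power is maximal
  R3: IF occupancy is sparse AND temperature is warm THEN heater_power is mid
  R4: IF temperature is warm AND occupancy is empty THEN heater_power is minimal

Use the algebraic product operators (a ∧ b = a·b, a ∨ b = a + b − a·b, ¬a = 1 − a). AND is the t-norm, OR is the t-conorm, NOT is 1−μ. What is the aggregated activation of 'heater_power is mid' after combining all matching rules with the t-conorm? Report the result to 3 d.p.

R1: sparse=0.15, cold=0.55; AND[a·b] → w = 0.0825
R2: ¬cold=1−0.55=0.45, full=0.13; AND[a·b] → w = 0.0585
R3: sparse=0.15, warm=0.74; AND[a·b] → w = 0.1110
R4: warm=0.74, empty=0.68; AND[a·b] → w = 0.5032
Rules with consequent 'mid': {R1, R3} → strengths 0.0825, 0.1110
Aggregate via t-conorm [a + b − a·b]: 0.1843

0.184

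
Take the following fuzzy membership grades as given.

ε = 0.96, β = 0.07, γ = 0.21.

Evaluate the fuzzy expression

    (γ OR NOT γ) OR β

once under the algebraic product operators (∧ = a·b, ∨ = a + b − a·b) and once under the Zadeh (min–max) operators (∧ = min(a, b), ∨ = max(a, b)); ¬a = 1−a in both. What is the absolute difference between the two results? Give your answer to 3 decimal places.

Under algebraic product:
  NOT γ = 1 − 0.2100 = 0.7900
  γ OR NOT γ = a + b − a·b on (0.2100, 0.7900) = 0.8341
  (γ OR NOT γ) OR β = a + b − a·b on (0.8341, 0.0700) = 0.8457
  → value = 0.8457
Under Zadeh (min–max):
  NOT γ = 1 − 0.21 = 0.79
  γ OR NOT γ = max(a, b) on (0.21, 0.79) = 0.79
  (γ OR NOT γ) OR β = max(a, b) on (0.79, 0.07) = 0.79
  → value = 0.7900
|0.8457 − 0.7900| = 0.056

0.056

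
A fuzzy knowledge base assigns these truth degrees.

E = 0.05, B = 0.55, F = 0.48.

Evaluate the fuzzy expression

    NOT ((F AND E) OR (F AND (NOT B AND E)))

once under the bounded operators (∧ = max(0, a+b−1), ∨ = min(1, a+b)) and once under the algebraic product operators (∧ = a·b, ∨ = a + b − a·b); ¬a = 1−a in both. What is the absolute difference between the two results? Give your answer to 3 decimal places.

Under bounded:
  F AND E = max(0, a+b−1) on (0.48, 0.05) = 0.00
  NOT B = 1 − 0.55 = 0.45
  NOT B AND E = max(0, a+b−1) on (0.45, 0.05) = 0.00
  F AND (NOT B AND E) = max(0, a+b−1) on (0.48, 0.00) = 0.00
  (F AND E) OR (F AND (NOT B AND E)) = min(1, a+b) on (0.00, 0.00) = 0.00
  NOT ((F AND E) OR (F AND (NOT B AND E))) = 1 − 0.00 = 1.00
  → value = 1.0000
Under algebraic product:
  F AND E = a·b on (0.4800, 0.0500) = 0.0240
  NOT B = 1 − 0.5500 = 0.4500
  NOT B AND E = a·b on (0.4500, 0.0500) = 0.0225
  F AND (NOT B AND E) = a·b on (0.4800, 0.0225) = 0.0108
  (F AND E) OR (F AND (NOT B AND E)) = a + b − a·b on (0.0240, 0.0108) = 0.0345
  NOT ((F AND E) OR (F AND (NOT B AND E))) = 1 − 0.0345 = 0.9655
  → value = 0.9655
|1.0000 − 0.9655| = 0.035

0.035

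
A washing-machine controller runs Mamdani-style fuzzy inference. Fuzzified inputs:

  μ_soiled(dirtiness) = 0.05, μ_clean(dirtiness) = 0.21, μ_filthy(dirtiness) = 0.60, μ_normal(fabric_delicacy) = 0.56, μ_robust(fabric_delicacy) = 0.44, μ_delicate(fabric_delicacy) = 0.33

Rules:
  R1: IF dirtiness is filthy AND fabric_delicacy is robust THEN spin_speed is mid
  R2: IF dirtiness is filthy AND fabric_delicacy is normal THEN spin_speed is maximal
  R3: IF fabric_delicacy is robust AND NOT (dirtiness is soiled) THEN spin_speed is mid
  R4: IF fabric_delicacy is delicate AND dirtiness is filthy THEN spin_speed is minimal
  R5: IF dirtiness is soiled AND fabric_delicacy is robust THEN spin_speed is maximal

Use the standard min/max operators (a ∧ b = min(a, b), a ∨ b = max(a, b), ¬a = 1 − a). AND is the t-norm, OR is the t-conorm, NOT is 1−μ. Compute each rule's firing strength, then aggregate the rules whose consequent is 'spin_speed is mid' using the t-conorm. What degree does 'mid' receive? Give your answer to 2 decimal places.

R1: filthy=0.60, robust=0.44; AND[min(a, b)] → w = 0.44
R2: filthy=0.60, normal=0.56; AND[min(a, b)] → w = 0.56
R3: robust=0.44, ¬soiled=1−0.05=0.95; AND[min(a, b)] → w = 0.44
R4: delicate=0.33, filthy=0.60; AND[min(a, b)] → w = 0.33
R5: soiled=0.05, robust=0.44; AND[min(a, b)] → w = 0.05
Rules with consequent 'mid': {R1, R3} → strengths 0.44, 0.44
Aggregate via t-conorm [max(a, b)]: 0.44

0.44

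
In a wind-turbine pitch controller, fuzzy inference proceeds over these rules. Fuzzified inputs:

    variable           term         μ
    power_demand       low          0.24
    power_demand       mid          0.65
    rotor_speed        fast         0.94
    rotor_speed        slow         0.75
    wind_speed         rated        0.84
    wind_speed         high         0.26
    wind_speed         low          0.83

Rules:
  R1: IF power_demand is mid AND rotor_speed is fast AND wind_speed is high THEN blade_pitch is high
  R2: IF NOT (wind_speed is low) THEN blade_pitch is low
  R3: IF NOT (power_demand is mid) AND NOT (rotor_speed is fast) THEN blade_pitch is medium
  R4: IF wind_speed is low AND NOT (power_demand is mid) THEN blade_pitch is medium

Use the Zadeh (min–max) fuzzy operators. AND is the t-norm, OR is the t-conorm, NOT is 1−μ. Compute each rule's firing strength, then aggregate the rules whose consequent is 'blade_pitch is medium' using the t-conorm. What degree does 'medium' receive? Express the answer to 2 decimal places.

0.35

R1: mid=0.65, fast=0.94, high=0.26; AND[min(a, b)] → w = 0.26
R2: ¬low=1−0.83=0.17 → w = 0.17
R3: ¬mid=1−0.65=0.35, ¬fast=1−0.94=0.06; AND[min(a, b)] → w = 0.06
R4: low=0.83, ¬mid=1−0.65=0.35; AND[min(a, b)] → w = 0.35
Rules with consequent 'medium': {R3, R4} → strengths 0.06, 0.35
Aggregate via t-conorm [max(a, b)]: 0.35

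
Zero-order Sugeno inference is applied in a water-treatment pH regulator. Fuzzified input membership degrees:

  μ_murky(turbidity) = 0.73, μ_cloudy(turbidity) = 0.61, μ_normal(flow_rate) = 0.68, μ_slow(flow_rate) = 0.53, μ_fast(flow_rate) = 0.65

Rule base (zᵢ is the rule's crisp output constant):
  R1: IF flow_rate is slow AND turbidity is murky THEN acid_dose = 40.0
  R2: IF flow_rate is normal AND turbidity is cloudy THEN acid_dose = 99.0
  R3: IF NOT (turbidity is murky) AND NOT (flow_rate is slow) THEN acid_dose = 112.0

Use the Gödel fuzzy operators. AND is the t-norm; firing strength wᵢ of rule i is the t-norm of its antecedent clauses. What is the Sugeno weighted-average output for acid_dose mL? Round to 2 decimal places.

79.31

R1 (z=40.0): slow=0.53, murky=0.73; AND[min(a, b)] → w = 0.53
R2 (z=99.0): normal=0.68, cloudy=0.61; AND[min(a, b)] → w = 0.61
R3 (z=112.0): ¬murky=1−0.73=0.27, ¬slow=1−0.53=0.47; AND[min(a, b)] → w = 0.27
Weighted average = (0.53·40.0 + 0.61·99.0 + 0.27·112.0) / (0.53 + 0.61 + 0.27)
  = 111.8300 / 1.4100 = 79.31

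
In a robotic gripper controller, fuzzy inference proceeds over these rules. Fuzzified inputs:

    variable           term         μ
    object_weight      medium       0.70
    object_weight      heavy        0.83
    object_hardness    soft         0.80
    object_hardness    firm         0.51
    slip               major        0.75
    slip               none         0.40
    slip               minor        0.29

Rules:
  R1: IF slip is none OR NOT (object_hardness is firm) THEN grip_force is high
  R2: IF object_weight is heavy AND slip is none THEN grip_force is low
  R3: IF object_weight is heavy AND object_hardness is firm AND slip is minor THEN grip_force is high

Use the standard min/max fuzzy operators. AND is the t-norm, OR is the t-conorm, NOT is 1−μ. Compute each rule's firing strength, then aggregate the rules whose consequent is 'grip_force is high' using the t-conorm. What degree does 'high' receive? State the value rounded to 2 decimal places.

R1: none=0.40, ¬firm=1−0.51=0.49; OR[max(a, b)] → w = 0.49
R2: heavy=0.83, none=0.40; AND[min(a, b)] → w = 0.40
R3: heavy=0.83, firm=0.51, minor=0.29; AND[min(a, b)] → w = 0.29
Rules with consequent 'high': {R1, R3} → strengths 0.49, 0.29
Aggregate via t-conorm [max(a, b)]: 0.49

0.49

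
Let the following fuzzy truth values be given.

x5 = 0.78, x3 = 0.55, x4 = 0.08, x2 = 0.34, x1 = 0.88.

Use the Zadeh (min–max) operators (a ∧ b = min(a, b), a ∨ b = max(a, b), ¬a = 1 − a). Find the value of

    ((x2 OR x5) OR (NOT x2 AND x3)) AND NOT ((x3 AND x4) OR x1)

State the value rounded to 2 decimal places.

x2 OR x5 = max(a, b) on (0.34, 0.78) = 0.78
NOT x2 = 1 − 0.34 = 0.66
NOT x2 AND x3 = min(a, b) on (0.66, 0.55) = 0.55
(x2 OR x5) OR (NOT x2 AND x3) = max(a, b) on (0.78, 0.55) = 0.78
x3 AND x4 = min(a, b) on (0.55, 0.08) = 0.08
(x3 AND x4) OR x1 = max(a, b) on (0.08, 0.88) = 0.88
NOT ((x3 AND x4) OR x1) = 1 − 0.88 = 0.12
((x2 OR x5) OR (NOT x2 AND x3)) AND NOT ((x3 AND x4) OR x1) = min(a, b) on (0.78, 0.12) = 0.12

0.12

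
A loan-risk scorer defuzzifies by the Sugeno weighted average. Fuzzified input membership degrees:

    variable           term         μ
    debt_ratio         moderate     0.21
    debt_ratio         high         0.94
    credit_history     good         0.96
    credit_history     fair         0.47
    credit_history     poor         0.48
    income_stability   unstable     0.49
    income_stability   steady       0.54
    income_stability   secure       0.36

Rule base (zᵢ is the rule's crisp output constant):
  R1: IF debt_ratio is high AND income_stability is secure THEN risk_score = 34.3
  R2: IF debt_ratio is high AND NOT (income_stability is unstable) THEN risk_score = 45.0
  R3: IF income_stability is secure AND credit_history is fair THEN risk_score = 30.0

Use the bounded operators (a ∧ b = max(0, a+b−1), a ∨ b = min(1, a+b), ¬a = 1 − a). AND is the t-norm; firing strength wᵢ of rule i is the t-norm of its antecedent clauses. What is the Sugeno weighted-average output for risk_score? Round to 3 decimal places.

R1 (z=34.3): high=0.94, secure=0.36; AND[max(0, a+b−1)] → w = 0.30
R2 (z=45.0): high=0.94, ¬unstable=1−0.49=0.51; AND[max(0, a+b−1)] → w = 0.45
R3 (z=30.0): secure=0.36, fair=0.47; AND[max(0, a+b−1)] → w = 0.00
Weighted average = (0.30·34.3 + 0.45·45.0 + 0.00·30.0) / (0.30 + 0.45 + 0.00)
  = 30.5400 / 0.7500 = 40.720

40.720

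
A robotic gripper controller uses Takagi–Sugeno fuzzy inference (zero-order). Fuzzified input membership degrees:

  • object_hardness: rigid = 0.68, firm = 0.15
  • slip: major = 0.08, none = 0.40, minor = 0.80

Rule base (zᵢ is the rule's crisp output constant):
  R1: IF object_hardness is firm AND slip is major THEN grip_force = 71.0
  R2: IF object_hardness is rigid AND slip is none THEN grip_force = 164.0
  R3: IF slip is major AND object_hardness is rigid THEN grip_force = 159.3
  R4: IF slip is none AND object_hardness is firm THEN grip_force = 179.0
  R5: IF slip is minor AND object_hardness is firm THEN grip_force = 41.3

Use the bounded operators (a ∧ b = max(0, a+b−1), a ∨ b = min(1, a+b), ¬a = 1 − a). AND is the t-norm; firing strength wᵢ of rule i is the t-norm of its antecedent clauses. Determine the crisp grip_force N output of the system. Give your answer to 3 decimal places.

164.000

R1 (z=71.0): firm=0.15, major=0.08; AND[max(0, a+b−1)] → w = 0.00
R2 (z=164.0): rigid=0.68, none=0.40; AND[max(0, a+b−1)] → w = 0.08
R3 (z=159.3): major=0.08, rigid=0.68; AND[max(0, a+b−1)] → w = 0.00
R4 (z=179.0): none=0.40, firm=0.15; AND[max(0, a+b−1)] → w = 0.00
R5 (z=41.3): minor=0.80, firm=0.15; AND[max(0, a+b−1)] → w = 0.00
Weighted average = (0.00·71.0 + 0.08·164.0 + 0.00·159.3 + 0.00·179.0 + 0.00·41.3) / (0.00 + 0.08 + 0.00 + 0.00 + 0.00)
  = 13.1200 / 0.0800 = 164.000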